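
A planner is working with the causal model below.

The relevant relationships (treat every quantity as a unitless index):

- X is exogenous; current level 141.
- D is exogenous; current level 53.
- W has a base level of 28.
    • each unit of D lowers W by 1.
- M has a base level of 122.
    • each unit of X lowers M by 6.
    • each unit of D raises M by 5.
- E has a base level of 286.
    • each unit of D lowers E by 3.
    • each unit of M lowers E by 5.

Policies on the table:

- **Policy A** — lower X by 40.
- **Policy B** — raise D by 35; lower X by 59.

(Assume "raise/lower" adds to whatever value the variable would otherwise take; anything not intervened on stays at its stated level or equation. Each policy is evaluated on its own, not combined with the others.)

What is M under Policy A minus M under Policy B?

Policy A (X − 40):
  X = 141 − 40 = 101
  D = 53
  M = 122 − 6·101 + 5·53 = -219
Policy B (D + 35, X − 59):
  X = 141 − 59 = 82
  D = 53 + 35 = 88
  M = 122 − 6·82 + 5·88 = 70
M: -219 − 70 = -289

-289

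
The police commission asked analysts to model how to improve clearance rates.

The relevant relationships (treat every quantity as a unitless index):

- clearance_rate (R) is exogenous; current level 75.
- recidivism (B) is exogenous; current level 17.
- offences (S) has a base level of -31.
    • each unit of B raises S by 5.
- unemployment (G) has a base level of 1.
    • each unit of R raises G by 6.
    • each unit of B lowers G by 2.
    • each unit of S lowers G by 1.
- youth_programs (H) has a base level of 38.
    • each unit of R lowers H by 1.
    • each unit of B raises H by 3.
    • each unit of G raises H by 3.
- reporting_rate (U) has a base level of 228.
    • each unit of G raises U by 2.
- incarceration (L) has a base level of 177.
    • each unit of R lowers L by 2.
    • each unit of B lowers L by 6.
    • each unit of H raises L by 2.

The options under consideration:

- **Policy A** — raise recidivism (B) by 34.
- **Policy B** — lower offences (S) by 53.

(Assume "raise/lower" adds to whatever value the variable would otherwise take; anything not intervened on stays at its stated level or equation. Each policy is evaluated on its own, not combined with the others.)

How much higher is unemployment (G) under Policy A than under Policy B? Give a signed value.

Policy A (B + 34):
  R = 75
  B = 17 + 34 = 51
  S = -31 + 5·51 = 224
  G = 1 + 6·75 − 2·51 − 224 = 125
Policy B (S − 53):
  R = 75
  B = 17
  S = -31 + 5·17 (−53 from intervention) = 1
  G = 1 + 6·75 − 2·17 − 1 = 416
G: 125 − 416 = -291

-291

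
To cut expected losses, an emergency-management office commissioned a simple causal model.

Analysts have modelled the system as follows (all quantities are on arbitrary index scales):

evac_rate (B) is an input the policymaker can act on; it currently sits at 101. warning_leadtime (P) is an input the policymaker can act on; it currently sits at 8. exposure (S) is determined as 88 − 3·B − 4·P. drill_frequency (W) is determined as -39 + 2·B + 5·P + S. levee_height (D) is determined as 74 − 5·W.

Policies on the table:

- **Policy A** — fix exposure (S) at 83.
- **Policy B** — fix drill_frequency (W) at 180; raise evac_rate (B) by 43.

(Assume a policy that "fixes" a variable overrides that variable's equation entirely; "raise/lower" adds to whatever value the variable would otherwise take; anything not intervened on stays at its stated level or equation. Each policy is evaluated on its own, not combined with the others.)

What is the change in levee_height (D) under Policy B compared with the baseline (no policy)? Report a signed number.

Baseline:
  B = 101
  P = 8
  S = 88 − 3·101 − 4·8 = -247
  W = -39 + 2·101 + 5·8 + (-247) = -44
  D = 74 − 5·(-44) = 294
Policy B (W := 180, B + 43):
  B = 101 + 43 = 144
  P = 8
  S = 88 − 3·144 − 4·8 = -376
  W = 180
  D = 74 − 5·180 = -826
Change in D: -826 − 294 = -1120

-1120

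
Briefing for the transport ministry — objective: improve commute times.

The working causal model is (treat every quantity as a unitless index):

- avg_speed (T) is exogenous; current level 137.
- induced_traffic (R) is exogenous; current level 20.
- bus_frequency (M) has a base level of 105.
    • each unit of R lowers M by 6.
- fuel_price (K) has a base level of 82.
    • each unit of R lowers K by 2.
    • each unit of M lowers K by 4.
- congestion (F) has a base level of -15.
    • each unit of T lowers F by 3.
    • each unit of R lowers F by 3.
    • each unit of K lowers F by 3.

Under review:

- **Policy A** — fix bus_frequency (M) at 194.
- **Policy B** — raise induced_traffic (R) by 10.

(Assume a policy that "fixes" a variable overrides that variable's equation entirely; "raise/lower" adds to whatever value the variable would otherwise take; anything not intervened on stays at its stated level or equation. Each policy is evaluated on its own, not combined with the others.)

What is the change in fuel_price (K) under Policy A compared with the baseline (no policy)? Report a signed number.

Baseline:
  R = 20
  M = 105 − 6·20 = -15
  K = 82 − 2·20 − 4·(-15) = 102
Policy A (M := 194):
  R = 20
  M = 194
  K = 82 − 2·20 − 4·194 = -734
Change in K: -734 − 102 = -836

-836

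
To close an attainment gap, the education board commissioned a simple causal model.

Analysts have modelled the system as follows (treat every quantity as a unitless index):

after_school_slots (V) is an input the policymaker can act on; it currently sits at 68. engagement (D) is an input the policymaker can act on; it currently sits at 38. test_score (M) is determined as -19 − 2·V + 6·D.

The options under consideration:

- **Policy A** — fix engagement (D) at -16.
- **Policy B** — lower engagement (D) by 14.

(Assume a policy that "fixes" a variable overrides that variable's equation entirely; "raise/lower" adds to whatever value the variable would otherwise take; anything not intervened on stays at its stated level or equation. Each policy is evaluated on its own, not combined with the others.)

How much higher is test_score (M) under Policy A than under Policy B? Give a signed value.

Policy A (D := -16):
  V = 68
  D = -16
  M = -19 − 2·68 + 6·(-16) = -251
Policy B (D − 14):
  V = 68
  D = 38 − 14 = 24
  M = -19 − 2·68 + 6·24 = -11
M: -251 − (-11) = -240

-240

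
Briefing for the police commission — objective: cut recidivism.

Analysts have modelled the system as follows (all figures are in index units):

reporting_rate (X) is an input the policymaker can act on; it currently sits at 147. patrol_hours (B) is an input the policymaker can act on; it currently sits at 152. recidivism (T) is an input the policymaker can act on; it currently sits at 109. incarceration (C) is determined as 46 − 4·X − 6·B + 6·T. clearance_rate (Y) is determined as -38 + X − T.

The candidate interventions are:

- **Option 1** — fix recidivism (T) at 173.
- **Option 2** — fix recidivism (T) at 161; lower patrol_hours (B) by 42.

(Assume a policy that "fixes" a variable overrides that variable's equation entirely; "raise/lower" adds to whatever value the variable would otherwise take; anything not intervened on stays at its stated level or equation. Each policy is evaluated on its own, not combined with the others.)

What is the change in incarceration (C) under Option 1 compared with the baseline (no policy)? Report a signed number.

Baseline:
  X = 147
  B = 152
  T = 109
  C = 46 − 4·147 − 6·152 + 6·109 = -800
Option 1 (T := 173):
  X = 147
  B = 152
  T = 173
  C = 46 − 4·147 − 6·152 + 6·173 = -416
Change in C: -416 − (-800) = 384

384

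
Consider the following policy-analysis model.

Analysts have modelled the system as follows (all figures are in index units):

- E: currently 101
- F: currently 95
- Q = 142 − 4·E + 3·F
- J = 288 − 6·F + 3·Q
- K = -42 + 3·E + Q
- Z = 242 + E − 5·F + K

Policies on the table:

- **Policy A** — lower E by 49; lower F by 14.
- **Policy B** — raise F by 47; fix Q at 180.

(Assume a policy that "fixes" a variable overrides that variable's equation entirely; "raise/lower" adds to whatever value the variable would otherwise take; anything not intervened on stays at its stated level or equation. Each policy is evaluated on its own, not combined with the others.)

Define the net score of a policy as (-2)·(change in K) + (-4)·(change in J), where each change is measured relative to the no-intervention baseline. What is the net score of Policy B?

-1070

Baseline:
  E = 101
  F = 95
  Q = 142 − 4·101 + 3·95 = 23
  J = 288 − 6·95 + 3·23 = -213
  K = -42 + 3·101 + 23 = 284
Policy B (F + 47, Q := 180):
  E = 101
  F = 95 + 47 = 142
  Q = 180
  J = 288 − 6·142 + 3·180 = -24
  K = -42 + 3·101 + 180 = 441
ΔK = 441 − 284 = 157; ΔJ = -24 − (-213) = 189
Score = (-2)·157 + (-4)·189 = -1070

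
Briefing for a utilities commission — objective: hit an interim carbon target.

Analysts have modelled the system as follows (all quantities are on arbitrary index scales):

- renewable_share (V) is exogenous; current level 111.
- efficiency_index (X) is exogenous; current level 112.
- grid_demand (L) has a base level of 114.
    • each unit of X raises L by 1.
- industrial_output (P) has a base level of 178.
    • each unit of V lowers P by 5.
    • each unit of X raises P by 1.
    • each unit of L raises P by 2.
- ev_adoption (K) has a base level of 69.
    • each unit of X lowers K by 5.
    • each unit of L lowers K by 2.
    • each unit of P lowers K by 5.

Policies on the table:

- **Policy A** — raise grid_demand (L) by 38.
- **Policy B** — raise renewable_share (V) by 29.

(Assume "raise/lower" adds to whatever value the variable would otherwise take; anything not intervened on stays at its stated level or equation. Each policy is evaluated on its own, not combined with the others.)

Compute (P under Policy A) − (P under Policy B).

221

Policy A (L + 38):
  V = 111
  X = 112
  L = 114 + 112 (+38 from intervention) = 264
  P = 178 − 5·111 + 112 + 2·264 = 263
Policy B (V + 29):
  V = 111 + 29 = 140
  X = 112
  L = 114 + 112 = 226
  P = 178 − 5·140 + 112 + 2·226 = 42
P: 263 − 42 = 221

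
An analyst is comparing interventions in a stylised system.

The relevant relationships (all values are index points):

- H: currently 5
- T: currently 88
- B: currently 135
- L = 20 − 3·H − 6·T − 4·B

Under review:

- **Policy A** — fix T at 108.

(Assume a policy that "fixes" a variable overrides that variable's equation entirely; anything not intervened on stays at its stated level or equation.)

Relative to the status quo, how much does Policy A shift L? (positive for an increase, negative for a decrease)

Baseline:
  H = 5
  T = 88
  B = 135
  L = 20 − 3·5 − 6·88 − 4·135 = -1063
Policy A (T := 108):
  H = 5
  T = 108
  B = 135
  L = 20 − 3·5 − 6·108 − 4·135 = -1183
Change in L: -1183 − (-1063) = -120

-120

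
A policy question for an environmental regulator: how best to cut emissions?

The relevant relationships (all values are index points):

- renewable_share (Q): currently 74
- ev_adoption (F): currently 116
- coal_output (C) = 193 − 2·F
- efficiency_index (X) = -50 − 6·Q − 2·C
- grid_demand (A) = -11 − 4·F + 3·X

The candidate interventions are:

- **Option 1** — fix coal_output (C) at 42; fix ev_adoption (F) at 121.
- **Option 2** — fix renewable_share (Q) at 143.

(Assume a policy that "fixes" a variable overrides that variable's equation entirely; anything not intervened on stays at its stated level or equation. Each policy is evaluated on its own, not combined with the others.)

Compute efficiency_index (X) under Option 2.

Option 2 (Q := 143):
  Q = 143
  F = 116
  C = 193 − 2·116 = -39
  X = -50 − 6·143 − 2·(-39) = -830

-830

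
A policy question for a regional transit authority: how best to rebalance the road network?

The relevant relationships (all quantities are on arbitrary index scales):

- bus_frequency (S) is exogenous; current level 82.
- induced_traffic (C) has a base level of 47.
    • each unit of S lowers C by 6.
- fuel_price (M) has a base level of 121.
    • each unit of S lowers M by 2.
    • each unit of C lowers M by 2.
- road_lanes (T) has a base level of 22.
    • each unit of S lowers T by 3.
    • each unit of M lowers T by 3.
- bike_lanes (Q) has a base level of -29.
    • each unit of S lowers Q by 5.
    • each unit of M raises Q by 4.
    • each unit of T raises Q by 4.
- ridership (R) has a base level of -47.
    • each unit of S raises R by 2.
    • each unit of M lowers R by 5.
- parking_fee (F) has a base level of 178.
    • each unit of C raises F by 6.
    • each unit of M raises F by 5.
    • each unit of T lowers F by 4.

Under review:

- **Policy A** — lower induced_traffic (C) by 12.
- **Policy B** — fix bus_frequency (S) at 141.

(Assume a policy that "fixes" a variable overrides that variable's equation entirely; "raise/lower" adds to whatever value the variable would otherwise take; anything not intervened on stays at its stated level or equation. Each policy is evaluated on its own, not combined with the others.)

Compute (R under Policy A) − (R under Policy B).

2712

Policy A (C − 12):
  S = 82
  C = 47 − 6·82 (−12 from intervention) = -457
  M = 121 − 2·82 − 2·(-457) = 871
  R = -47 + 2·82 − 5·871 = -4238
Policy B (S := 141):
  S = 141
  C = 47 − 6·141 = -799
  M = 121 − 2·141 − 2·(-799) = 1437
  R = -47 + 2·141 − 5·1437 = -6950
R: -4238 − (-6950) = 2712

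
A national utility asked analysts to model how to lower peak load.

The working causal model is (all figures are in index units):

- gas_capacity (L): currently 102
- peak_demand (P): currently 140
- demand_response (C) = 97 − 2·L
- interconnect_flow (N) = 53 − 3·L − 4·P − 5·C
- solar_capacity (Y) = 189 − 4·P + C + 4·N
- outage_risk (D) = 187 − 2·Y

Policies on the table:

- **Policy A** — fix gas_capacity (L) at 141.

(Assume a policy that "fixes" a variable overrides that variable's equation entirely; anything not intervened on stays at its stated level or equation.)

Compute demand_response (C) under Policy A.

-185

Policy A (L := 141):
  L = 141
  C = 97 − 2·141 = -185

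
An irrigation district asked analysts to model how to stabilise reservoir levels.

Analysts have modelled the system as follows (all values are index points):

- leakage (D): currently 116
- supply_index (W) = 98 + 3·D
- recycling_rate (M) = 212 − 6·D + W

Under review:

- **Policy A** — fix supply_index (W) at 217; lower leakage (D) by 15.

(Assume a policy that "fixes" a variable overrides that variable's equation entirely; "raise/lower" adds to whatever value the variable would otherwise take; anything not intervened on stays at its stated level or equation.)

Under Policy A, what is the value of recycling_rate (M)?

-177

Policy A (W := 217, D − 15):
  D = 116 − 15 = 101
  W = 217
  M = 212 − 6·101 + 217 = -177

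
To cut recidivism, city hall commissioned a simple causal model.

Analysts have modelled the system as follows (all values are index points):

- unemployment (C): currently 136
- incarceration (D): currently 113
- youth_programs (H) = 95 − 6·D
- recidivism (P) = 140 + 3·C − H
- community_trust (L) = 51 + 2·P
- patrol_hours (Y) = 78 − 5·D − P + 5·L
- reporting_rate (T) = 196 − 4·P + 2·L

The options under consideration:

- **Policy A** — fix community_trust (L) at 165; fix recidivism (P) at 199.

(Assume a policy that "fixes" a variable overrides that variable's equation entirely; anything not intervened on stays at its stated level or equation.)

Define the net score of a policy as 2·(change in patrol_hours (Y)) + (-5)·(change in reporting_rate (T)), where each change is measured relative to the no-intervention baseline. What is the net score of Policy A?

Baseline:
  C = 136
  D = 113
  H = 95 − 6·113 = -583
  P = 140 + 3·136 − (-583) = 1131
  L = 51 + 2·1131 = 2313
  Y = 78 − 5·113 − 1131 + 5·2313 = 9947
  T = 196 − 4·1131 + 2·2313 = 298
Policy A (L := 165, P := 199):
  C = 136
  D = 113
  H = 95 − 6·113 = -583
  P = 199
  L = 165
  Y = 78 − 5·113 − 199 + 5·165 = 139
  T = 196 − 4·199 + 2·165 = -270
ΔY = 139 − 9947 = -9808; ΔT = -270 − 298 = -568
Score = 2·(-9808) + (-5)·(-568) = -16776

-16776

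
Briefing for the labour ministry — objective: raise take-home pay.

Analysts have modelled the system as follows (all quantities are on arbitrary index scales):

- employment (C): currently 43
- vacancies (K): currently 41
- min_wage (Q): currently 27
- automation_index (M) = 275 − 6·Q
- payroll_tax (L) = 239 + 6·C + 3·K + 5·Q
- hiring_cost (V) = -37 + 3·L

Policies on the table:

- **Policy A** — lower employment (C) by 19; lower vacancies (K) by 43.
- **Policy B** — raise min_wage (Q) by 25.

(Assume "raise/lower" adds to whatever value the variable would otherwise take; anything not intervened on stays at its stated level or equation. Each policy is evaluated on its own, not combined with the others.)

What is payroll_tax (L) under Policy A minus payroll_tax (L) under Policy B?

-368

Policy A (C − 19, K − 43):
  C = 43 − 19 = 24
  K = 41 − 43 = -2
  Q = 27
  L = 239 + 6·24 + 3·(-2) + 5·27 = 512
Policy B (Q + 25):
  C = 43
  K = 41
  Q = 27 + 25 = 52
  L = 239 + 6·43 + 3·41 + 5·52 = 880
L: 512 − 880 = -368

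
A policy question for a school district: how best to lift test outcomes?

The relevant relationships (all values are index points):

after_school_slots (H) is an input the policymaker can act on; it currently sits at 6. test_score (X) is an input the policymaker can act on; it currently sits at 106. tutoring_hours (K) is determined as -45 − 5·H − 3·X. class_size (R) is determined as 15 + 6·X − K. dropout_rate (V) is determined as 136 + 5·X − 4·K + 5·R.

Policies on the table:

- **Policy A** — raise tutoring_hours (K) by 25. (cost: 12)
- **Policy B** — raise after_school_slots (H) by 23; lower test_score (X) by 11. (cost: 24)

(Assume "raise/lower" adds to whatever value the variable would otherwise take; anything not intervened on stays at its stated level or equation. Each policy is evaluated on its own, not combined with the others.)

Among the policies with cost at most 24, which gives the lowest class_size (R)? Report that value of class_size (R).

1019

Policy A (K + 25):
  H = 6
  X = 106
  K = -45 − 5·6 − 3·106 (+25 from intervention) = -368
  R = 15 + 6·106 − (-368) = 1019
Policy B (H + 23, X − 11):
  H = 6 + 23 = 29
  X = 106 − 11 = 95
  K = -45 − 5·29 − 3·95 = -475
  R = 15 + 6·95 − (-475) = 1060
Comparing — Policy A: R=1019, Policy B: R=1060. Lowest is 1019 (Policy A).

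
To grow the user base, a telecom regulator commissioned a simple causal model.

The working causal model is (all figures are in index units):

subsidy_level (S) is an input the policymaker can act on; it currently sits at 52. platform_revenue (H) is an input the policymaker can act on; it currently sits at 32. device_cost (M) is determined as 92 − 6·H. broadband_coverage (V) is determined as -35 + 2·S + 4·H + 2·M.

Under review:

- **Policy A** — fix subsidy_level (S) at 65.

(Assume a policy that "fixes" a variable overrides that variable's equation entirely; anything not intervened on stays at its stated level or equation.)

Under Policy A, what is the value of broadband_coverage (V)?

Policy A (S := 65):
  S = 65
  H = 32
  M = 92 − 6·32 = -100
  V = -35 + 2·65 + 4·32 + 2·(-100) = 23

23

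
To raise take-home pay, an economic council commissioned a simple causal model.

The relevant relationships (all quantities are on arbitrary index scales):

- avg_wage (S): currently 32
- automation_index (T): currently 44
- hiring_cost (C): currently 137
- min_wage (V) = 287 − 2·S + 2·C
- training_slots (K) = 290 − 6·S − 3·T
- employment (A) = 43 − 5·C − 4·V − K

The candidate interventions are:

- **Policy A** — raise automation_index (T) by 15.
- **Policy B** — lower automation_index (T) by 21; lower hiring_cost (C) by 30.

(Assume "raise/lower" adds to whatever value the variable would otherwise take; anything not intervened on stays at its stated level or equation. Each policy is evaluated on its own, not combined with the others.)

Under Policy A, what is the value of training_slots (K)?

-79

Policy A (T + 15):
  S = 32
  T = 44 + 15 = 59
  K = 290 − 6·32 − 3·59 = -79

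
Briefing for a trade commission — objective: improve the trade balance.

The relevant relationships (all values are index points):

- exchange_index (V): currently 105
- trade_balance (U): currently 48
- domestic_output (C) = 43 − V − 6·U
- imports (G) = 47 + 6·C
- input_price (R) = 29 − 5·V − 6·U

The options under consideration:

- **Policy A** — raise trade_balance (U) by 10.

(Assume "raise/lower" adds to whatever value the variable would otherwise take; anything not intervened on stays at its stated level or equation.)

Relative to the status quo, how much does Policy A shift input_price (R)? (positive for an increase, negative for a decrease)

Baseline:
  V = 105
  U = 48
  R = 29 − 5·105 − 6·48 = -784
Policy A (U + 10):
  V = 105
  U = 48 + 10 = 58
  R = 29 − 5·105 − 6·58 = -844
Change in R: -844 − (-784) = -60

-60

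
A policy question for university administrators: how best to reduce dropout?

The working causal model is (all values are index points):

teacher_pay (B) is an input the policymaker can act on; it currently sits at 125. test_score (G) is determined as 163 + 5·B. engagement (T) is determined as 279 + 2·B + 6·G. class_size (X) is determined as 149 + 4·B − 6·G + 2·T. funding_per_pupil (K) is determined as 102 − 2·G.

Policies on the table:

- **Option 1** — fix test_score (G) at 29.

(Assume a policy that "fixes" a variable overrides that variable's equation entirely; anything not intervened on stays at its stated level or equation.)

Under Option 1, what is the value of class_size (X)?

Option 1 (G := 29):
  B = 125
  G = 29
  T = 279 + 2·125 + 6·29 = 703
  X = 149 + 4·125 − 6·29 + 2·703 = 1881

1881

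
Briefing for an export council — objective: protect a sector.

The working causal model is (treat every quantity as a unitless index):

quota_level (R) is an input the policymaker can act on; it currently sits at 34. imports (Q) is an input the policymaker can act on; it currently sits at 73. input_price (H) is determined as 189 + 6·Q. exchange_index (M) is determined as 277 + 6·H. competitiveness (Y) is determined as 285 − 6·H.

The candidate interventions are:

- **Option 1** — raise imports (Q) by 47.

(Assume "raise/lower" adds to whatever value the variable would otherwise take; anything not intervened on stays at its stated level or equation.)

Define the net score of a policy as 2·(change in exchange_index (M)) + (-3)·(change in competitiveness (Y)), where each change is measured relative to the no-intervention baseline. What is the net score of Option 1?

8460

Baseline:
  Q = 73
  H = 189 + 6·73 = 627
  M = 277 + 6·627 = 4039
  Y = 285 − 6·627 = -3477
Option 1 (Q + 47):
  Q = 73 + 47 = 120
  H = 189 + 6·120 = 909
  M = 277 + 6·909 = 5731
  Y = 285 − 6·909 = -5169
ΔM = 5731 − 4039 = 1692; ΔY = -5169 − (-3477) = -1692
Score = 2·1692 + (-3)·(-1692) = 8460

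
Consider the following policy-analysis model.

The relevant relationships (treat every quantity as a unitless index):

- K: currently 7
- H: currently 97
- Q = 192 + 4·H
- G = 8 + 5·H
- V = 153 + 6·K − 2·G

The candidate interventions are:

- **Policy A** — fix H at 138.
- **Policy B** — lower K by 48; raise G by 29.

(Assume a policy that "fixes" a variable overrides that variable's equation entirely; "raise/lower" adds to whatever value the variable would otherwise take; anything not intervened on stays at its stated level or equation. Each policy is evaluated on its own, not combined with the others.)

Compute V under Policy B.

Policy B (K − 48, G + 29):
  K = 7 − 48 = -41
  H = 97
  G = 8 + 5·97 (+29 from intervention) = 522
  V = 153 + 6·(-41) − 2·522 = -1137

-1137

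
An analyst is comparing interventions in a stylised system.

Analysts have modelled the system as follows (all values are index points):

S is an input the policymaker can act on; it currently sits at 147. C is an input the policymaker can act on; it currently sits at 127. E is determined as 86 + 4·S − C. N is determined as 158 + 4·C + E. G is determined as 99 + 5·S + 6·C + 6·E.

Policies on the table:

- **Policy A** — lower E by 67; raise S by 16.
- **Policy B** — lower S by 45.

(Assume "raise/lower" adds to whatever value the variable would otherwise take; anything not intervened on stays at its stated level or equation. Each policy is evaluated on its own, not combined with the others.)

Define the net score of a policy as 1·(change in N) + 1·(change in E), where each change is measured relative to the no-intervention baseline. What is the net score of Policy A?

Baseline:
  S = 147
  C = 127
  E = 86 + 4·147 − 127 = 547
  N = 158 + 4·127 + 547 = 1213
Policy A (E − 67, S + 16):
  S = 147 + 16 = 163
  C = 127
  E = 86 + 4·163 − 127 (−67 from intervention) = 544
  N = 158 + 4·127 + 544 = 1210
ΔN = 1210 − 1213 = -3; ΔE = 544 − 547 = -3
Score = 1·(-3) + 1·(-3) = -6

-6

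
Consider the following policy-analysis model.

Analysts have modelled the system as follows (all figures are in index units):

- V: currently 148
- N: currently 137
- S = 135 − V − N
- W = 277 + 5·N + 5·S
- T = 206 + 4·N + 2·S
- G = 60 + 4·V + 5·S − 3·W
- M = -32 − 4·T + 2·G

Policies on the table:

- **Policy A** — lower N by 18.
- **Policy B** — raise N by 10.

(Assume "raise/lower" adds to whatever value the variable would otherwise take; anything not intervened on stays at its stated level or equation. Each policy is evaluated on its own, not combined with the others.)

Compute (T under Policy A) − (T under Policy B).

Policy A (N − 18):
  V = 148
  N = 137 − 18 = 119
  S = 135 − 148 − 119 = -132
  T = 206 + 4·119 + 2·(-132) = 418
Policy B (N + 10):
  V = 148
  N = 137 + 10 = 147
  S = 135 − 148 − 147 = -160
  T = 206 + 4·147 + 2·(-160) = 474
T: 418 − 474 = -56

-56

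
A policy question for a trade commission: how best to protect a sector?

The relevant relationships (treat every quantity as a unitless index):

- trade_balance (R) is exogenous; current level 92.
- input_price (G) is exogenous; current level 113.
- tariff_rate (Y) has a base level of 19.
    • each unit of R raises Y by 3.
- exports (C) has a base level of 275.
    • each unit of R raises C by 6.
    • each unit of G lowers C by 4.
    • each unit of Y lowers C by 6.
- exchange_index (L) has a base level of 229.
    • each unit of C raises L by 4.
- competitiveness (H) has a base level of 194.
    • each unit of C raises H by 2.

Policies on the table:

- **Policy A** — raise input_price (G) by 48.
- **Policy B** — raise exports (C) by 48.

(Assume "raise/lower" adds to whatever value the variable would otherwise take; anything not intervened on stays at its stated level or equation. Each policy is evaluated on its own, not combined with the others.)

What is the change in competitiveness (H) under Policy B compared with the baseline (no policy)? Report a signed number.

96

Baseline:
  R = 92
  G = 113
  Y = 19 + 3·92 = 295
  C = 275 + 6·92 − 4·113 − 6·295 = -1395
  H = 194 + 2·(-1395) = -2596
Policy B (C + 48):
  R = 92
  G = 113
  Y = 19 + 3·92 = 295
  C = 275 + 6·92 − 4·113 − 6·295 (+48 from intervention) = -1347
  H = 194 + 2·(-1347) = -2500
Change in H: -2500 − (-2596) = 96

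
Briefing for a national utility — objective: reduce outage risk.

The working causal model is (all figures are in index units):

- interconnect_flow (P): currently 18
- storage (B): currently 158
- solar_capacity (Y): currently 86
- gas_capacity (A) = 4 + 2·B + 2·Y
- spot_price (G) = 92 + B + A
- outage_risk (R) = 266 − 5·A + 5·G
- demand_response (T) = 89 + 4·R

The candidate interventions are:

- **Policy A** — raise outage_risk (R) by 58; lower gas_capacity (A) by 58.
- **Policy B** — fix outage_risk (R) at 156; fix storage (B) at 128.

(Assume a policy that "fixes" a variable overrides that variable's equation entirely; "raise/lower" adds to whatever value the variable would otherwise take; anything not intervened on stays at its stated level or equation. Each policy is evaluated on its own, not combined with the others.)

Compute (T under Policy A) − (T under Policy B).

5672

Policy A (R + 58, A − 58):
  B = 158
  Y = 86
  A = 4 + 2·158 + 2·86 (−58 from intervention) = 434
  G = 92 + 158 + 434 = 684
  R = 266 − 5·434 + 5·684 (+58 from intervention) = 1574
  T = 89 + 4·1574 = 6385
Policy B (R := 156, B := 128):
  B = 128
  Y = 86
  A = 4 + 2·128 + 2·86 = 432
  G = 92 + 128 + 432 = 652
  R = 156
  T = 89 + 4·156 = 713
T: 6385 − 713 = 5672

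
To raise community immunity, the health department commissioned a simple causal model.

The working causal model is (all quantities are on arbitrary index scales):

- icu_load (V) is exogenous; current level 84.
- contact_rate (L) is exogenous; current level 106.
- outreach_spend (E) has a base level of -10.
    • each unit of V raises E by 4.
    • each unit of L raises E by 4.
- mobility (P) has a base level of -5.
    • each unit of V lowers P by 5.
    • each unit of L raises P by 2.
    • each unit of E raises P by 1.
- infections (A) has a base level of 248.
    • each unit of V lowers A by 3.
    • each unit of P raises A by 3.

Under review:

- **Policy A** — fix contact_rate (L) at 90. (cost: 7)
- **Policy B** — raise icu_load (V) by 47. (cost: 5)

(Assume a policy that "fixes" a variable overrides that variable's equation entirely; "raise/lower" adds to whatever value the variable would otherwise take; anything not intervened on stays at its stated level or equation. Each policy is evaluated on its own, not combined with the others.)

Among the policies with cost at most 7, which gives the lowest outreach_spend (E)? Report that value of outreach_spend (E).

686

Policy A (L := 90):
  V = 84
  L = 90
  E = -10 + 4·84 + 4·90 = 686
Policy B (V + 47):
  V = 84 + 47 = 131
  L = 106
  E = -10 + 4·131 + 4·106 = 938
Comparing — Policy A: E=686, Policy B: E=938. Lowest is 686 (Policy A).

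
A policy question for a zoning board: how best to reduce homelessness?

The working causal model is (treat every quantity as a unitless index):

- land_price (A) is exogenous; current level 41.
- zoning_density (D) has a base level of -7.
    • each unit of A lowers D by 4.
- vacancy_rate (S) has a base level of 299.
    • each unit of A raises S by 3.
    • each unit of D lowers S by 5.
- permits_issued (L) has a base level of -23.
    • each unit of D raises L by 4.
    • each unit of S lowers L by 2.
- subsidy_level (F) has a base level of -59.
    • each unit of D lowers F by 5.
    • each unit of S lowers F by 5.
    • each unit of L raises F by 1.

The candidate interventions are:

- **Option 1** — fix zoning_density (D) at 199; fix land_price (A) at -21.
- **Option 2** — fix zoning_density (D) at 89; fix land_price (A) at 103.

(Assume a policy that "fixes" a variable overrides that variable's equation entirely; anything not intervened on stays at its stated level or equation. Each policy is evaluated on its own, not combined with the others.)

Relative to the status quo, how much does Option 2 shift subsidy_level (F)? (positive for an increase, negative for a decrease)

Baseline:
  A = 41
  D = -7 − 4·41 = -171
  S = 299 + 3·41 − 5·(-171) = 1277
  L = -23 + 4·(-171) − 2·1277 = -3261
  F = -59 − 5·(-171) − 5·1277 + (-3261) = -8850
Option 2 (D := 89, A := 103):
  A = 103
  D = 89
  S = 299 + 3·103 − 5·89 = 163
  L = -23 + 4·89 − 2·163 = 7
  F = -59 − 5·89 − 5·163 + 7 = -1312
Change in F: -1312 − (-8850) = 7538

7538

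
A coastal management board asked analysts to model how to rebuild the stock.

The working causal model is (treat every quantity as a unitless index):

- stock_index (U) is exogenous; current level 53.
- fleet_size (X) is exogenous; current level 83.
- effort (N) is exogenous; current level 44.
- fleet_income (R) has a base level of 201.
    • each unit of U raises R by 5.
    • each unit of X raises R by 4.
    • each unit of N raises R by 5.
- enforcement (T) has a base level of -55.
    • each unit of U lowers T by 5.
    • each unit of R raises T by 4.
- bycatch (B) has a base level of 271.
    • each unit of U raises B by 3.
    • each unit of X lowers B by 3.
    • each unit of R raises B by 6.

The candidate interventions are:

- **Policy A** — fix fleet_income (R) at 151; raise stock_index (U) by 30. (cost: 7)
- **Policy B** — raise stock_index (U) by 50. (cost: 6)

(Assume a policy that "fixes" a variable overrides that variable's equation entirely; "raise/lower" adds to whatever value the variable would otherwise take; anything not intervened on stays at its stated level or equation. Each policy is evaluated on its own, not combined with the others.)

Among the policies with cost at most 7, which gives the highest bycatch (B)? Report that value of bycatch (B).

7939

Policy A (R := 151, U + 30):
  U = 53 + 30 = 83
  X = 83
  N = 44
  R = 151
  B = 271 + 3·83 − 3·83 + 6·151 = 1177
Policy B (U + 50):
  U = 53 + 50 = 103
  X = 83
  N = 44
  R = 201 + 5·103 + 4·83 + 5·44 = 1268
  B = 271 + 3·103 − 3·83 + 6·1268 = 7939
Comparing — Policy A: B=1177, Policy B: B=7939. Highest is 7939 (Policy B).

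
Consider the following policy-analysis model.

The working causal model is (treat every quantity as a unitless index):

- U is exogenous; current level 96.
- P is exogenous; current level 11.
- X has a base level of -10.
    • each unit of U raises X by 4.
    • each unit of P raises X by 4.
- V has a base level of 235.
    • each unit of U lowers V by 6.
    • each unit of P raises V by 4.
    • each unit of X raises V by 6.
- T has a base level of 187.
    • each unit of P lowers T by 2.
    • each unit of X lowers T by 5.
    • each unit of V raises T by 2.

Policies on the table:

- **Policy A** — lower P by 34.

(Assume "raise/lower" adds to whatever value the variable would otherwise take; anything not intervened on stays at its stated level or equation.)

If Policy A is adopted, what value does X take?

Policy A (P − 34):
  U = 96
  P = 11 − 34 = -23
  X = -10 + 4·96 + 4·(-23) = 282

282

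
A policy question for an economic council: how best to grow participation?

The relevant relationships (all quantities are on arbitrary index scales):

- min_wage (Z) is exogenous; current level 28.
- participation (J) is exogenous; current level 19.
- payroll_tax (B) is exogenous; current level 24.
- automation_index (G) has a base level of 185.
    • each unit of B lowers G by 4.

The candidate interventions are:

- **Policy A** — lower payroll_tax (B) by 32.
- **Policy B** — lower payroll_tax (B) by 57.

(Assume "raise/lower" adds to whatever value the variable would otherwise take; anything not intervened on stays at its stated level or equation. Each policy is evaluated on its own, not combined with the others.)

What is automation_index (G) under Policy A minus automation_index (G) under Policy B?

Policy A (B − 32):
  B = 24 − 32 = -8
  G = 185 − 4·(-8) = 217
Policy B (B − 57):
  B = 24 − 57 = -33
  G = 185 − 4·(-33) = 317
G: 217 − 317 = -100

-100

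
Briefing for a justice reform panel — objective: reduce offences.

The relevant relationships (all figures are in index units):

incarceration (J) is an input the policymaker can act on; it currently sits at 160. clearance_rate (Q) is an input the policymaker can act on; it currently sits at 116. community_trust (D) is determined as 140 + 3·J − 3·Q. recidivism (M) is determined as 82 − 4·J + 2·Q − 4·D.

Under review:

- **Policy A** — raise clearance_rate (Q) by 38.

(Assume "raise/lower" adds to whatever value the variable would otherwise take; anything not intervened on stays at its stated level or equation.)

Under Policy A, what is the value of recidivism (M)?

-882

Policy A (Q + 38):
  J = 160
  Q = 116 + 38 = 154
  D = 140 + 3·160 − 3·154 = 158
  M = 82 − 4·160 + 2·154 − 4·158 = -882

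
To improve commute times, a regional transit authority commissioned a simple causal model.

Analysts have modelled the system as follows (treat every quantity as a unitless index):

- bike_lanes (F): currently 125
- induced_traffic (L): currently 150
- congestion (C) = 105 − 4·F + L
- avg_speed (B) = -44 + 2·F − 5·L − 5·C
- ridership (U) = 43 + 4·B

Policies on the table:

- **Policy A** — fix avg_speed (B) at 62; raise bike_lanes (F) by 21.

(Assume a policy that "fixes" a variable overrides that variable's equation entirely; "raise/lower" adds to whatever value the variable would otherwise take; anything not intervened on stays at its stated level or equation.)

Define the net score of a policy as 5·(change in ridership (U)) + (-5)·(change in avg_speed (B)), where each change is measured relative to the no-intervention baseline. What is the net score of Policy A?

Baseline:
  F = 125
  L = 150
  C = 105 − 4·125 + 150 = -245
  B = -44 + 2·125 − 5·150 − 5·(-245) = 681
  U = 43 + 4·681 = 2767
Policy A (B := 62, F + 21):
  F = 125 + 21 = 146
  L = 150
  C = 105 − 4·146 + 150 = -329
  B = 62
  U = 43 + 4·62 = 291
ΔU = 291 − 2767 = -2476; ΔB = 62 − 681 = -619
Score = 5·(-2476) + (-5)·(-619) = -9285

-9285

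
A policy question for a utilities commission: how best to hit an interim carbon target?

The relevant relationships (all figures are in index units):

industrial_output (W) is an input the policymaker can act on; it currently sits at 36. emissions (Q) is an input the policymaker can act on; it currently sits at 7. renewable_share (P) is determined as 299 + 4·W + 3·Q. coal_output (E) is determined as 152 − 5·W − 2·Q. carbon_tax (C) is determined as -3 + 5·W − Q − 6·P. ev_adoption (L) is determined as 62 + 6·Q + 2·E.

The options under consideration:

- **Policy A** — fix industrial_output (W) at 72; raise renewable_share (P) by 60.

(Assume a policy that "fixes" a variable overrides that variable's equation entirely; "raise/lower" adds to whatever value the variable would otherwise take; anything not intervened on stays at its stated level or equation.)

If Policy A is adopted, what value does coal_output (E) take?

-222

Policy A (W := 72, P + 60):
  W = 72
  Q = 7
  E = 152 − 5·72 − 2·7 = -222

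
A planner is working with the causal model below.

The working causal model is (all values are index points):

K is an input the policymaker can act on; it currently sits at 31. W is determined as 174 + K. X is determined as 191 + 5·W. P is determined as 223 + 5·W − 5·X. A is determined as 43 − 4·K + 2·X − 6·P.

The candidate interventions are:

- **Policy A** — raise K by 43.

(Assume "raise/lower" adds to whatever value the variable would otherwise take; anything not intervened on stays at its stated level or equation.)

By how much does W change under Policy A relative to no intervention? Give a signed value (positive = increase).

43

Baseline:
  K = 31
  W = 174 + 31 = 205
Policy A (K + 43):
  K = 31 + 43 = 74
  W = 174 + 74 = 248
Change in W: 248 − 205 = 43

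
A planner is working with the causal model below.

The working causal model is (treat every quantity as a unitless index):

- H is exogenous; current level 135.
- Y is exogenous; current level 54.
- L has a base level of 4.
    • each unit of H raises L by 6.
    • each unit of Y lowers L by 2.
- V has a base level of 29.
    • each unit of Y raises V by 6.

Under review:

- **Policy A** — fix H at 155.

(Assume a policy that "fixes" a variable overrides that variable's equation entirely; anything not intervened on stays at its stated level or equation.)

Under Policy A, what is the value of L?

Policy A (H := 155):
  H = 155
  Y = 54
  L = 4 + 6·155 − 2·54 = 826

826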